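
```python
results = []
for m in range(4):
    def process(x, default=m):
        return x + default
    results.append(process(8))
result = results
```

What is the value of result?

Step 1: Default argument default=m is evaluated at function definition time.
Step 2: Each iteration creates process with default = current m value.
Step 3: process(8) returns 8 + default. results = [8, 9, 10, 11]

The answer is [8, 9, 10, 11].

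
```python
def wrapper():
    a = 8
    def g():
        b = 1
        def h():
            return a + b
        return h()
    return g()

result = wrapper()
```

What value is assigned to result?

Step 1: wrapper() defines a = 8. g() defines b = 1.
Step 2: h() accesses both from enclosing scopes: a = 8, b = 1.
Step 3: result = 8 + 1 = 9

The answer is 9.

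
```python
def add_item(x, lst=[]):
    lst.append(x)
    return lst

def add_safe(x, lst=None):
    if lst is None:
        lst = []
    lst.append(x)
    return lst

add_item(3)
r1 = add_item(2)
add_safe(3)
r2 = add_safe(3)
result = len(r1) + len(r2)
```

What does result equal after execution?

Step 1: add_item shares mutable default: after 2 calls, lst = [3, 2], len = 2.
Step 2: add_safe creates fresh list each time: r2 = [3], len = 1.
Step 3: result = 2 + 1 = 3

The answer is 3.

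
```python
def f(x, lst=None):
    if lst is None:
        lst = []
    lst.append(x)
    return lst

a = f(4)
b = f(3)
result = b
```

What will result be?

Step 1: None default with guard creates a NEW list each call.
Step 2: a = [4] (fresh list). b = [3] (another fresh list).
Step 3: result = [3] (this is the fix for mutable default)

The answer is [3].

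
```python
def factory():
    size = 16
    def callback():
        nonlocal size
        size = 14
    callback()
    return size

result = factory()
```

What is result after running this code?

Step 1: factory() sets size = 16.
Step 2: callback() uses nonlocal to reassign size = 14.
Step 3: result = 14

The answer is 14.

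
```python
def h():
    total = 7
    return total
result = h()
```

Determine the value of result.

Step 1: h() defines total = 7 in its local scope.
Step 2: return total finds the local variable total = 7.
Step 3: result = 7

The answer is 7.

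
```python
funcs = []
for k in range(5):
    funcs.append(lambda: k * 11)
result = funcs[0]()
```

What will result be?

Step 1: All lambdas reference the same variable k (late binding).
Step 2: After the loop, k = 4. Every lambda returns k * 11.
Step 3: funcs[0]() = 4 * 11 = 44

The answer is 44.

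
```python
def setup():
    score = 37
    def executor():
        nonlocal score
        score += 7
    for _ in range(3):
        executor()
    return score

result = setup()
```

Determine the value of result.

Step 1: score = 37.
Step 2: executor() is called 3 times in a loop, each adding 7 via nonlocal.
Step 3: score = 37 + 7 * 3 = 58

The answer is 58.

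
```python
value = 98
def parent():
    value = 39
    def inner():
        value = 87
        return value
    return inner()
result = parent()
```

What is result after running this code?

Step 1: Three scopes define value: global (98), parent (39), inner (87).
Step 2: inner() has its own local value = 87, which shadows both enclosing and global.
Step 3: result = 87 (local wins in LEGB)

The answer is 87.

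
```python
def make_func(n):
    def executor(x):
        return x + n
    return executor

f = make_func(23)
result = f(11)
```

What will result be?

Step 1: make_func(23) creates a closure that captures n = 23.
Step 2: f(11) calls the closure with x = 11, returning 11 + 23 = 34.
Step 3: result = 34

The answer is 34.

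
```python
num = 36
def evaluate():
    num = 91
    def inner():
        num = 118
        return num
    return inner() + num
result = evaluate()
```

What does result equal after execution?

Step 1: evaluate() has local num = 91. inner() has local num = 118.
Step 2: inner() returns its local num = 118.
Step 3: evaluate() returns 118 + its own num (91) = 209

The answer is 209.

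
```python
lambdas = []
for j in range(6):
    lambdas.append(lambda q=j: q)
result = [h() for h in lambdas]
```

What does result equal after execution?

Step 1: Default arg q=j captures j at each iteration.
Step 2: Each lambda has its own default: 0, 1, ..., 5.
Step 3: result = [0, 1, 2, 3, 4, 5]

The answer is [0, 1, 2, 3, 4, 5].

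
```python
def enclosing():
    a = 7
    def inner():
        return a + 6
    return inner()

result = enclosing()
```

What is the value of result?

Step 1: enclosing() defines a = 7.
Step 2: inner() reads a = 7 from enclosing scope, returns 7 + 6 = 13.
Step 3: result = 13

The answer is 13.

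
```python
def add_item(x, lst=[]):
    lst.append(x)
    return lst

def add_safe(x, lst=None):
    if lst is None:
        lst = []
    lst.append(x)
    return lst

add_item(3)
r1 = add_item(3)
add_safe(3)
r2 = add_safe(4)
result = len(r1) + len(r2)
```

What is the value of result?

Step 1: add_item shares mutable default: after 2 calls, lst = [3, 3], len = 2.
Step 2: add_safe creates fresh list each time: r2 = [4], len = 1.
Step 3: result = 2 + 1 = 3

The answer is 3.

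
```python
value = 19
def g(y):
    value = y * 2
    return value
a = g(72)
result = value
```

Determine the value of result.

Step 1: Global value = 19.
Step 2: g(72) creates local value = 72 * 2 = 144.
Step 3: Global value unchanged because no global keyword. result = 19

The answer is 19.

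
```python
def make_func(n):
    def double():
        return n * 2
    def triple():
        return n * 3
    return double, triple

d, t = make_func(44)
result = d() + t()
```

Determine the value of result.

Step 1: Both closures capture the same n = 44.
Step 2: d() = 44 * 2 = 88, t() = 44 * 3 = 132.
Step 3: result = 88 + 132 = 220

The answer is 220.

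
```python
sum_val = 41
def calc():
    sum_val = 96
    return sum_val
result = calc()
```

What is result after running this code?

Step 1: Global sum_val = 41.
Step 2: calc() creates local sum_val = 96, shadowing the global.
Step 3: Returns local sum_val = 96. result = 96

The answer is 96.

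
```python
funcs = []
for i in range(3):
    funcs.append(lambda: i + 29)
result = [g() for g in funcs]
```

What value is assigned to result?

Step 1: All lambdas capture i by reference. After the loop, i = 2.
Step 2: Each call returns 2 + 29 = 31.
Step 3: result = [31, 31, 31]

The answer is [31, 31, 31].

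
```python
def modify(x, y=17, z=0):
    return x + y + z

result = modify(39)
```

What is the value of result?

Step 1: modify(39) uses defaults y = 17, z = 0.
Step 2: Returns 39 + 17 + 0 = 56.
Step 3: result = 56

The answer is 56.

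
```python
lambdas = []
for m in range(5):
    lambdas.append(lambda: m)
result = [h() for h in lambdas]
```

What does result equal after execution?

Step 1: All 5 lambdas share the same variable m.
Step 2: After the loop, m = 4.
Step 3: Each call returns 4. result = [4, 4, 4, 4, 4]

The answer is [4, 4, 4, 4, 4].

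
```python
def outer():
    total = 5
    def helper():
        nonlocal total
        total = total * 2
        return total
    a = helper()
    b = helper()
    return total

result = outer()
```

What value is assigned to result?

Step 1: total starts at 5.
Step 2: First helper(): total = 5 * 2 = 10.
Step 3: Second helper(): total = 10 * 2 = 20.
Step 4: result = 20

The answer is 20.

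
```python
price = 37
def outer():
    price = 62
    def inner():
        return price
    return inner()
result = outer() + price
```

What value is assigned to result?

Step 1: Global price = 37. outer() shadows with price = 62.
Step 2: inner() returns enclosing price = 62. outer() = 62.
Step 3: result = 62 + global price (37) = 99

The answer is 99.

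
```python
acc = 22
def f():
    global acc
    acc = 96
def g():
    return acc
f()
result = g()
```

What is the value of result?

Step 1: acc = 22.
Step 2: f() sets global acc = 96.
Step 3: g() reads global acc = 96. result = 96

The answer is 96.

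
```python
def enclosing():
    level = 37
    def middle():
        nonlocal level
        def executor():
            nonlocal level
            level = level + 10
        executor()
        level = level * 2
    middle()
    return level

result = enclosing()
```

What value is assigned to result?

Step 1: level = 37.
Step 2: executor() adds 10: level = 37 + 10 = 47.
Step 3: middle() doubles: level = 47 * 2 = 94.
Step 4: result = 94

The answer is 94.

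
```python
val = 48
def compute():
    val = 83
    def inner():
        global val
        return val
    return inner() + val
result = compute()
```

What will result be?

Step 1: Global val = 48. compute() shadows with local val = 83.
Step 2: inner() uses global keyword, so inner() returns global val = 48.
Step 3: compute() returns 48 + 83 = 131

The answer is 131.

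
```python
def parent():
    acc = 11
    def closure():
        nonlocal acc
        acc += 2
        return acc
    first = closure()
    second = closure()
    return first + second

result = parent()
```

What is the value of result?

Step 1: acc starts at 11.
Step 2: First call: acc = 11 + 2 = 13, returns 13.
Step 3: Second call: acc = 13 + 2 = 15, returns 15.
Step 4: result = 13 + 15 = 28

The answer is 28.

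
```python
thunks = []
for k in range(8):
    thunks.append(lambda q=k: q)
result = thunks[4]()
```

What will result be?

Step 1: Default argument q=k captures k's value at each iteration.
Step 2: thunks[4] captured q = 4 when k was 4.
Step 3: result = 4

The answer is 4.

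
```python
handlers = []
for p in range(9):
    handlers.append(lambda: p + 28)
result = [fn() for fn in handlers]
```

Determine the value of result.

Step 1: All lambdas capture p by reference. After the loop, p = 8.
Step 2: Each call returns 8 + 28 = 36.
Step 3: result = [36, 36, 36, 36, 36, 36, 36, 36, 36]

The answer is [36, 36, 36, 36, 36, 36, 36, 36, 36].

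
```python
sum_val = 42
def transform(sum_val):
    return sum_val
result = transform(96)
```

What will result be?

Step 1: Global sum_val = 42.
Step 2: transform(96) takes parameter sum_val = 96, which shadows the global.
Step 3: result = 96

The answer is 96.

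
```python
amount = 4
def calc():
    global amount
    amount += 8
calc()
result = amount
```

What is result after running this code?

Step 1: amount = 4 globally.
Step 2: calc() modifies global amount: amount += 8 = 12.
Step 3: result = 12

The answer is 12.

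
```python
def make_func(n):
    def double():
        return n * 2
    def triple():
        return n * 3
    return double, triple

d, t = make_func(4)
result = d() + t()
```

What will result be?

Step 1: Both closures capture the same n = 4.
Step 2: d() = 4 * 2 = 8, t() = 4 * 3 = 12.
Step 3: result = 8 + 12 = 20

The answer is 20.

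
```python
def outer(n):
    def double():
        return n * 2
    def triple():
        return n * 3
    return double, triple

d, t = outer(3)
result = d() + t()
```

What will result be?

Step 1: Both closures capture the same n = 3.
Step 2: d() = 3 * 2 = 6, t() = 3 * 3 = 9.
Step 3: result = 6 + 9 = 15

The answer is 15.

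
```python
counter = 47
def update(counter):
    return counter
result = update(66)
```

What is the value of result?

Step 1: Global counter = 47.
Step 2: update(66) takes parameter counter = 66, which shadows the global.
Step 3: result = 66

The answer is 66.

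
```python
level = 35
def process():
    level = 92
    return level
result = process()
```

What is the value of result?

Step 1: Global level = 35.
Step 2: process() creates local level = 92, shadowing the global.
Step 3: Returns local level = 92. result = 92

The answer is 92.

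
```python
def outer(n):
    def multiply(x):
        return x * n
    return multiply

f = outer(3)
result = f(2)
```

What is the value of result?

Step 1: outer(3) returns multiply closure with n = 3.
Step 2: f(2) computes 2 * 3 = 6.
Step 3: result = 6

The answer is 6.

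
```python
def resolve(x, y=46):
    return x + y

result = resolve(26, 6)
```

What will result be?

Step 1: resolve(26, 6) overrides default y with 6.
Step 2: Returns 26 + 6 = 32.
Step 3: result = 32

The answer is 32.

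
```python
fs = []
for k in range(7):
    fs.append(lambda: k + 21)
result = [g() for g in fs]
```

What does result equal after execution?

Step 1: All lambdas capture k by reference. After the loop, k = 6.
Step 2: Each call returns 6 + 21 = 27.
Step 3: result = [27, 27, 27, 27, 27, 27, 27]

The answer is [27, 27, 27, 27, 27, 27, 27].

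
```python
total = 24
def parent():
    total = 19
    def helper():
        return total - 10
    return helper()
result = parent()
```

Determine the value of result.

Step 1: parent() shadows global total with total = 19.
Step 2: helper() finds total = 19 in enclosing scope, computes 19 - 10 = 9.
Step 3: result = 9

The answer is 9.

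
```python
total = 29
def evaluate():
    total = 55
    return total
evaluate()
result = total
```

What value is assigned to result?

Step 1: total = 29 globally.
Step 2: evaluate() creates a LOCAL total = 55 (no global keyword!).
Step 3: The global total is unchanged. result = 29

The answer is 29.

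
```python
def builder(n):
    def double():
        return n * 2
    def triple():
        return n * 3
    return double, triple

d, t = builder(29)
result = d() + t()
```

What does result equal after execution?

Step 1: Both closures capture the same n = 29.
Step 2: d() = 29 * 2 = 58, t() = 29 * 3 = 87.
Step 3: result = 58 + 87 = 145

The answer is 145.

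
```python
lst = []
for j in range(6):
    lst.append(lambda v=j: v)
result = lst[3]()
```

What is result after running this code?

Step 1: Default argument v=j captures j's value at each iteration.
Step 2: lst[3] captured v = 3 when j was 3.
Step 3: result = 3

The answer is 3.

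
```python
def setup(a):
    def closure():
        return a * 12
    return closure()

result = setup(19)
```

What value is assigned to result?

Step 1: setup(19) binds parameter a = 19.
Step 2: closure() accesses a = 19 from enclosing scope.
Step 3: result = 19 * 12 = 228

The answer is 228.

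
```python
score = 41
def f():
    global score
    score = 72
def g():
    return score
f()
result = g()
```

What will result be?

Step 1: score = 41.
Step 2: f() sets global score = 72.
Step 3: g() reads global score = 72. result = 72

The answer is 72.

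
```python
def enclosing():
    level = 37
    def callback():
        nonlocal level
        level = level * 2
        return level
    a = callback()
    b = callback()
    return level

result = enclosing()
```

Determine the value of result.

Step 1: level starts at 37.
Step 2: First callback(): level = 37 * 2 = 74.
Step 3: Second callback(): level = 74 * 2 = 148.
Step 4: result = 148

The answer is 148.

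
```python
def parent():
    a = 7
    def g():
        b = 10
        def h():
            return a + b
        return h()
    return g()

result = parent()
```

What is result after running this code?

Step 1: parent() defines a = 7. g() defines b = 10.
Step 2: h() accesses both from enclosing scopes: a = 7, b = 10.
Step 3: result = 7 + 10 = 17

The answer is 17.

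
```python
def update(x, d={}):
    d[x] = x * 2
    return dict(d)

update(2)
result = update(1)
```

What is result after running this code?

Step 1: Mutable default dict is shared across calls.
Step 2: First call adds 2: 4. Second call adds 1: 2.
Step 3: result = {2: 4, 1: 2}

The answer is {2: 4, 1: 2}.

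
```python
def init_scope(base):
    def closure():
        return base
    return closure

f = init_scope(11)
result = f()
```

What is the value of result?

Step 1: init_scope(11) creates closure capturing base = 11.
Step 2: f() returns the captured base = 11.
Step 3: result = 11

The answer is 11.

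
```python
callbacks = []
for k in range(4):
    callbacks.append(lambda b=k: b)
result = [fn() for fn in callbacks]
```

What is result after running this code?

Step 1: Default arg b=k captures k at each iteration.
Step 2: Each lambda has its own default: 0, 1, ..., 3.
Step 3: result = [0, 1, 2, 3]

The answer is [0, 1, 2, 3].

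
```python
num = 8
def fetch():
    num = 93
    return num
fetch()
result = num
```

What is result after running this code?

Step 1: num = 8 globally.
Step 2: fetch() creates a LOCAL num = 93 (no global keyword!).
Step 3: The global num is unchanged. result = 8

The answer is 8.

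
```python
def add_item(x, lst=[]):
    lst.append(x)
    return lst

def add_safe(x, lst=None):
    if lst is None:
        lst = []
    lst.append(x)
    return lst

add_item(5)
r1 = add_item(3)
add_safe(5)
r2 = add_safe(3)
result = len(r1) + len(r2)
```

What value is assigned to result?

Step 1: add_item shares mutable default: after 2 calls, lst = [5, 3], len = 2.
Step 2: add_safe creates fresh list each time: r2 = [3], len = 1.
Step 3: result = 2 + 1 = 3

The answer is 3.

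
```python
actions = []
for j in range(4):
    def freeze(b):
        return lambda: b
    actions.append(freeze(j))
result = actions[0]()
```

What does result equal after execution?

Step 1: freeze(j) creates a new scope capturing b = j at call time.
Step 2: actions[0] = freeze(0), so its lambda captures b = 0.
Step 3: result = 0 (closure factory fixes late binding)

The answer is 0.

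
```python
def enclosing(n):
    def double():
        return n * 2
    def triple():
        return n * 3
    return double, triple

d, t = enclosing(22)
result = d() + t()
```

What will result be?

Step 1: Both closures capture the same n = 22.
Step 2: d() = 22 * 2 = 44, t() = 22 * 3 = 66.
Step 3: result = 44 + 66 = 110

The answer is 110.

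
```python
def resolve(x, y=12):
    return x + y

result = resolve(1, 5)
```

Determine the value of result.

Step 1: resolve(1, 5) overrides default y with 5.
Step 2: Returns 1 + 5 = 6.
Step 3: result = 6

The answer is 6.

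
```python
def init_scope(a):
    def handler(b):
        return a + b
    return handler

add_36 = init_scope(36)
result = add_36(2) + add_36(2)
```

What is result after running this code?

Step 1: add_36 captures a = 36.
Step 2: add_36(2) = 36 + 2 = 38, called twice.
Step 3: result = 38 + 38 = 76

The answer is 76.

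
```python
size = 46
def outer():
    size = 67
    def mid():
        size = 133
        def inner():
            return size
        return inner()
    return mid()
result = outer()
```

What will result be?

Step 1: Three levels of shadowing: global 46, outer 67, mid 133.
Step 2: inner() finds size = 133 in enclosing mid() scope.
Step 3: result = 133

The answer is 133.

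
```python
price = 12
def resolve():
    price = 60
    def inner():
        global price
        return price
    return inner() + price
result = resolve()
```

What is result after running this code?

Step 1: Global price = 12. resolve() shadows with local price = 60.
Step 2: inner() uses global keyword, so inner() returns global price = 12.
Step 3: resolve() returns 12 + 60 = 72

The answer is 72.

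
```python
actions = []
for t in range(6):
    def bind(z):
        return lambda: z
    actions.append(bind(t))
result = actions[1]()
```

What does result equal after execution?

Step 1: bind(t) creates a new scope capturing z = t at call time.
Step 2: actions[1] = bind(1), so its lambda captures z = 1.
Step 3: result = 1 (closure factory fixes late binding)

The answer is 1.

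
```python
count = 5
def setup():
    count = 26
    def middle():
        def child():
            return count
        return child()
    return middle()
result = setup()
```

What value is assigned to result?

Step 1: setup() defines count = 26. middle() and child() have no local count.
Step 2: child() checks local (none), enclosing middle() (none), enclosing setup() and finds count = 26.
Step 3: result = 26

The answer is 26.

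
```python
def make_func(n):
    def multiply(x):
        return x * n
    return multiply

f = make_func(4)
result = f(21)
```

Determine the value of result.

Step 1: make_func(4) returns multiply closure with n = 4.
Step 2: f(21) computes 21 * 4 = 84.
Step 3: result = 84

The answer is 84.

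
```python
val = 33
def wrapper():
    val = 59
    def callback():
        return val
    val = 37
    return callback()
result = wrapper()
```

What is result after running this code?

Step 1: wrapper() sets val = 59, then later val = 37.
Step 2: callback() is called after val is reassigned to 37. Closures capture variables by reference, not by value.
Step 3: result = 37

The answer is 37.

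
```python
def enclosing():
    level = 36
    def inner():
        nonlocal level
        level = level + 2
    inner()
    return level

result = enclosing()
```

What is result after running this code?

Step 1: enclosing() sets level = 36.
Step 2: inner() uses nonlocal to modify level in enclosing's scope: level = 36 + 2 = 38.
Step 3: enclosing() returns the modified level = 38

The answer is 38.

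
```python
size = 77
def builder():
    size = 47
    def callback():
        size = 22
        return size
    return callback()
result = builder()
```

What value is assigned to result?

Step 1: Three scopes define size: global (77), builder (47), callback (22).
Step 2: callback() has its own local size = 22, which shadows both enclosing and global.
Step 3: result = 22 (local wins in LEGB)

The answer is 22.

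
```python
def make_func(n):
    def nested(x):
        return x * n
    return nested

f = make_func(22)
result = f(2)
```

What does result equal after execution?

Step 1: make_func(22) creates a closure capturing n = 22.
Step 2: f(2) computes 2 * 22 = 44.
Step 3: result = 44

The answer is 44.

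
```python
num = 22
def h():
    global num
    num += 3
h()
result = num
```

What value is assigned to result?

Step 1: num = 22 globally.
Step 2: h() modifies global num: num += 3 = 25.
Step 3: result = 25

The answer is 25.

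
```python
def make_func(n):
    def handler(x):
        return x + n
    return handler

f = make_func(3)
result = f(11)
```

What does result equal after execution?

Step 1: make_func(3) creates a closure that captures n = 3.
Step 2: f(11) calls the closure with x = 11, returning 11 + 3 = 14.
Step 3: result = 14

The answer is 14.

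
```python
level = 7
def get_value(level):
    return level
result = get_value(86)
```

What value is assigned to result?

Step 1: Global level = 7.
Step 2: get_value(86) takes parameter level = 86, which shadows the global.
Step 3: result = 86

The answer is 86.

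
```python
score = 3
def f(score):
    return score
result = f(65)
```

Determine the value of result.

Step 1: Global score = 3.
Step 2: f(65) takes parameter score = 65, which shadows the global.
Step 3: result = 65

The answer is 65.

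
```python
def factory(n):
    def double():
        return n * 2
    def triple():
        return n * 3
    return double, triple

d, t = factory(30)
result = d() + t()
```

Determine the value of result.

Step 1: Both closures capture the same n = 30.
Step 2: d() = 30 * 2 = 60, t() = 30 * 3 = 90.
Step 3: result = 60 + 90 = 150

The answer is 150.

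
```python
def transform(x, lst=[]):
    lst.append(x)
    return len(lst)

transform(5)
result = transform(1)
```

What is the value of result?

Step 1: Mutable default list persists between calls.
Step 2: First call: lst = [5], len = 1. Second call: lst = [5, 1], len = 2.
Step 3: result = 2

The answer is 2.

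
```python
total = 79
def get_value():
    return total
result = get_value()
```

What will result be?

Step 1: total = 79 is defined in the global scope.
Step 2: get_value() looks up total. No local total exists, so Python checks the global scope via LEGB rule and finds total = 79.
Step 3: result = 79

The answer is 79.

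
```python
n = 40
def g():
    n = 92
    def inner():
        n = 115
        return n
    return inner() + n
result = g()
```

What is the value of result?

Step 1: g() has local n = 92. inner() has local n = 115.
Step 2: inner() returns its local n = 115.
Step 3: g() returns 115 + its own n (92) = 207

The answer is 207.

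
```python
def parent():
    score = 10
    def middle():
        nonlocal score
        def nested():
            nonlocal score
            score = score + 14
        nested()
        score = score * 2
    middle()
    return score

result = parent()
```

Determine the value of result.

Step 1: score = 10.
Step 2: nested() adds 14: score = 10 + 14 = 24.
Step 3: middle() doubles: score = 24 * 2 = 48.
Step 4: result = 48

The answer is 48.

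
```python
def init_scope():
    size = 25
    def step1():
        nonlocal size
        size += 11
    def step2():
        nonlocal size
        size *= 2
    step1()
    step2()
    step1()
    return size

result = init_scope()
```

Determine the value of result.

Step 1: size = 25.
Step 2: step1(): size = 25 + 11 = 36.
Step 3: step2(): size = 36 * 2 = 72.
Step 4: step1(): size = 72 + 11 = 83. result = 83

The answer is 83.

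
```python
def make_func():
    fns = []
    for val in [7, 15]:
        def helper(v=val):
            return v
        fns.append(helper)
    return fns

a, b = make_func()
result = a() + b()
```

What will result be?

Step 1: Default argument v=val captures val at each iteration.
Step 2: a() returns 7 (captured at first iteration), b() returns 15 (captured at second).
Step 3: result = 7 + 15 = 22

The answer is 22.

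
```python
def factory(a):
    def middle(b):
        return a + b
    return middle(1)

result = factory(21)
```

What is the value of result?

Step 1: factory(21) passes a = 21.
Step 2: middle(1) has b = 1, reads a = 21 from enclosing.
Step 3: result = 21 + 1 = 22

The answer is 22.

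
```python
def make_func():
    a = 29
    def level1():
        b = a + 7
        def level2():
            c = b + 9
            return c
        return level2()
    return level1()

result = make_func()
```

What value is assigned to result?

Step 1: a = 29. b = a + 7 = 36.
Step 2: c = b + 9 = 36 + 9 = 45.
Step 3: result = 45

The answer is 45.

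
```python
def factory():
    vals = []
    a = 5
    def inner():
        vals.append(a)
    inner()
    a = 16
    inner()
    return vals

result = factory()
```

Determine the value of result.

Step 1: a = 5. inner() appends current a to vals.
Step 2: First inner(): appends 5. Then a = 16.
Step 3: Second inner(): appends 16 (closure sees updated a). result = [5, 16]

The answer is [5, 16].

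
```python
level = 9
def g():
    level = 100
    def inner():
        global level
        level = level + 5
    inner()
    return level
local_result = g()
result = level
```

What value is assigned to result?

Step 1: Global level = 9. g() creates local level = 100.
Step 2: inner() declares global level and adds 5: global level = 9 + 5 = 14.
Step 3: g() returns its local level = 100 (unaffected by inner).
Step 4: result = global level = 14

The answer is 14.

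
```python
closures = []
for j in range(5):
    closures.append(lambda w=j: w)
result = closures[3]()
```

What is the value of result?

Step 1: Default argument w=j captures j's value at each iteration.
Step 2: closures[3] captured w = 3 when j was 3.
Step 3: result = 3

The answer is 3.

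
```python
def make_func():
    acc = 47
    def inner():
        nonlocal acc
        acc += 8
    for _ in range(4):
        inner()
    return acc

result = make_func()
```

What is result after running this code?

Step 1: acc = 47.
Step 2: inner() is called 4 times in a loop, each adding 8 via nonlocal.
Step 3: acc = 47 + 8 * 4 = 79

The answer is 79.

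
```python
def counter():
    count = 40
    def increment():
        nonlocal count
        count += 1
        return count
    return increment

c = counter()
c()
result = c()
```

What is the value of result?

Step 1: counter() creates closure with count = 40.
Step 2: Each c() call increments count via nonlocal. After 2 calls: 40 + 2 = 42.
Step 3: result = 42

The answer is 42.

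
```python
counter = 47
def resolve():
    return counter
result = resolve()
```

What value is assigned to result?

Step 1: counter = 47 is defined in the global scope.
Step 2: resolve() looks up counter. No local counter exists, so Python checks the global scope via LEGB rule and finds counter = 47.
Step 3: result = 47

The answer is 47.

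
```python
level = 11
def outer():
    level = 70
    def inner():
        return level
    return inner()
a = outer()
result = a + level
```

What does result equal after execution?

Step 1: outer() has local level = 70. inner() reads from enclosing.
Step 2: outer() returns 70. Global level = 11 unchanged.
Step 3: result = 70 + 11 = 81

The answer is 81.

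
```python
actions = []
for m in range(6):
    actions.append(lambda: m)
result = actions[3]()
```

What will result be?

Step 1: The loop creates 6 lambdas, all referencing the same variable m.
Step 2: After the loop, m = 5 (final value).
Step 3: actions[3]() looks up m at call time and finds 5. This is the late binding gotcha. result = 5

The answer is 5.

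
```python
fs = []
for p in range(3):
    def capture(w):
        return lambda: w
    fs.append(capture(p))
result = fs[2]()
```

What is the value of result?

Step 1: capture(p) creates a new scope capturing w = p at call time.
Step 2: fs[2] = capture(2), so its lambda captures w = 2.
Step 3: result = 2 (closure factory fixes late binding)

The answer is 2.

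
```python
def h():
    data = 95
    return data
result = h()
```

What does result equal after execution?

Step 1: h() defines data = 95 in its local scope.
Step 2: return data finds the local variable data = 95.
Step 3: result = 95

The answer is 95.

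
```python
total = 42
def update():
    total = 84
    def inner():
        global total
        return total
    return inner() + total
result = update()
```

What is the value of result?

Step 1: Global total = 42. update() shadows with local total = 84.
Step 2: inner() uses global keyword, so inner() returns global total = 42.
Step 3: update() returns 42 + 84 = 126

The answer is 126.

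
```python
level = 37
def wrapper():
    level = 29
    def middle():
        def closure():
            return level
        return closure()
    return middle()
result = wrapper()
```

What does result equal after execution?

Step 1: wrapper() defines level = 29. middle() and closure() have no local level.
Step 2: closure() checks local (none), enclosing middle() (none), enclosing wrapper() and finds level = 29.
Step 3: result = 29

The answer is 29.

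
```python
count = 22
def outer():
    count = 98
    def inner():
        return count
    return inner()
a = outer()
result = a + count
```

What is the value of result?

Step 1: outer() has local count = 98. inner() reads from enclosing.
Step 2: outer() returns 98. Global count = 22 unchanged.
Step 3: result = 98 + 22 = 120

The answer is 120.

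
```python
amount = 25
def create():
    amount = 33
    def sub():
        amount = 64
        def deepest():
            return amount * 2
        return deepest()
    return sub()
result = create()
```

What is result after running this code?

Step 1: deepest() looks up amount through LEGB: not local, finds amount = 64 in enclosing sub().
Step 2: Returns 64 * 2 = 128.
Step 3: result = 128

The answer is 128.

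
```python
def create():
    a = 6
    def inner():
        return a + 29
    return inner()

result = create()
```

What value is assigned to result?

Step 1: create() defines a = 6.
Step 2: inner() reads a = 6 from enclosing scope, returns 6 + 29 = 35.
Step 3: result = 35

The answer is 35.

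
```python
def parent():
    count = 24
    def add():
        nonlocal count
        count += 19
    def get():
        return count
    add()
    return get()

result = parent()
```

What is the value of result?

Step 1: count = 24. add() modifies it via nonlocal, get() reads it.
Step 2: add() makes count = 24 + 19 = 43.
Step 3: get() returns 43. result = 43

The answer is 43.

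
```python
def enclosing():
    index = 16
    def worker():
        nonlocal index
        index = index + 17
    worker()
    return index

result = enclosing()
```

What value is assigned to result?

Step 1: enclosing() sets index = 16.
Step 2: worker() uses nonlocal to modify index in enclosing's scope: index = 16 + 17 = 33.
Step 3: enclosing() returns the modified index = 33

The answer is 33.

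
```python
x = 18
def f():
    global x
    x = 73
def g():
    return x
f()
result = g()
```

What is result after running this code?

Step 1: x = 18.
Step 2: f() sets global x = 73.
Step 3: g() reads global x = 73. result = 73

The answer is 73.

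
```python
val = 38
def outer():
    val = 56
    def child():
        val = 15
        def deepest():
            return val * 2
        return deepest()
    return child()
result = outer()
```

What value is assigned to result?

Step 1: deepest() looks up val through LEGB: not local, finds val = 15 in enclosing child().
Step 2: Returns 15 * 2 = 30.
Step 3: result = 30

The answer is 30.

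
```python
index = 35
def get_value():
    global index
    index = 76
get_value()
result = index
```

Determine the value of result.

Step 1: index = 35 globally.
Step 2: get_value() declares global index and sets it to 76.
Step 3: After get_value(), global index = 76. result = 76

The answer is 76.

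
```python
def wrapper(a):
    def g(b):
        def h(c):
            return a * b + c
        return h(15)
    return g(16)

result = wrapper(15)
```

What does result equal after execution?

Step 1: a = 15, b = 16, c = 15.
Step 2: h() computes a * b + c = 15 * 16 + 15 = 255.
Step 3: result = 255

The answer is 255.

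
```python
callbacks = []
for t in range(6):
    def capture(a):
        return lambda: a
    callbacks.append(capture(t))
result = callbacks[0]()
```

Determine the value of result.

Step 1: capture(t) creates a new scope capturing a = t at call time.
Step 2: callbacks[0] = capture(0), so its lambda captures a = 0.
Step 3: result = 0 (closure factory fixes late binding)

The answer is 0.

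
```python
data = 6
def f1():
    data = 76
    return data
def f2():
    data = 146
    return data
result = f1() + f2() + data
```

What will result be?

Step 1: Each function shadows global data with its own local.
Step 2: f1() returns 76, f2() returns 146.
Step 3: Global data = 6 is unchanged. result = 76 + 146 + 6 = 228

The answer is 228.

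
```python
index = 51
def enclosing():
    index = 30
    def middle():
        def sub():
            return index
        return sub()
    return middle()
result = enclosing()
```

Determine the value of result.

Step 1: enclosing() defines index = 30. middle() and sub() have no local index.
Step 2: sub() checks local (none), enclosing middle() (none), enclosing enclosing() and finds index = 30.
Step 3: result = 30

The answer is 30.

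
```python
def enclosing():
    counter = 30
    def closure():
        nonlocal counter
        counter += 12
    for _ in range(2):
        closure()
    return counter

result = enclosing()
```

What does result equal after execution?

Step 1: counter = 30.
Step 2: closure() is called 2 times in a loop, each adding 12 via nonlocal.
Step 3: counter = 30 + 12 * 2 = 54

The answer is 54.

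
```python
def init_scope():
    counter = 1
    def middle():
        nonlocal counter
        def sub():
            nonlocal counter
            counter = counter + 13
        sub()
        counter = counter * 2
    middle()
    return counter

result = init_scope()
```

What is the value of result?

Step 1: counter = 1.
Step 2: sub() adds 13: counter = 1 + 13 = 14.
Step 3: middle() doubles: counter = 14 * 2 = 28.
Step 4: result = 28

The answer is 28.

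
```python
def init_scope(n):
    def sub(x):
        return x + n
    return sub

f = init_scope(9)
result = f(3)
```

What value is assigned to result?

Step 1: init_scope(9) creates a closure that captures n = 9.
Step 2: f(3) calls the closure with x = 3, returning 3 + 9 = 12.
Step 3: result = 12

The answer is 12.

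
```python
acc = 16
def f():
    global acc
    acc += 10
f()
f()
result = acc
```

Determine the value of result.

Step 1: acc = 16.
Step 2: First f(): acc = 16 + 10 = 26.
Step 3: Second f(): acc = 26 + 10 = 36. result = 36

The answer is 36.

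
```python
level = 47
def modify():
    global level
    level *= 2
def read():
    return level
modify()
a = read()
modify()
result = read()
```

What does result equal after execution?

Step 1: level = 47.
Step 2: First modify(): level = 47 * 2 = 94.
Step 3: Second modify(): level = 94 * 2 = 188.
Step 4: read() returns 188

The answer is 188.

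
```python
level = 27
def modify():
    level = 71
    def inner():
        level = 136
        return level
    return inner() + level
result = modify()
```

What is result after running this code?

Step 1: modify() has local level = 71. inner() has local level = 136.
Step 2: inner() returns its local level = 136.
Step 3: modify() returns 136 + its own level (71) = 207

The answer is 207.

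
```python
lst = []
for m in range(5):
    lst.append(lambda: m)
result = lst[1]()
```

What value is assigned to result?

Step 1: The loop creates 5 lambdas, all referencing the same variable m.
Step 2: After the loop, m = 4 (final value).
Step 3: lst[1]() looks up m at call time and finds 4. This is the late binding gotcha. result = 4

The answer is 4.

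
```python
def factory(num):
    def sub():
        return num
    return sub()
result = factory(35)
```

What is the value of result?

Step 1: factory(35) binds parameter num = 35.
Step 2: sub() looks up num in enclosing scope and finds the parameter num = 35.
Step 3: result = 35

The answer is 35.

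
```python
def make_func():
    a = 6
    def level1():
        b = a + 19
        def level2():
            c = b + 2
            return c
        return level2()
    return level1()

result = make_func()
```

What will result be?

Step 1: a = 6. b = a + 19 = 25.
Step 2: c = b + 2 = 25 + 2 = 27.
Step 3: result = 27

The answer is 27.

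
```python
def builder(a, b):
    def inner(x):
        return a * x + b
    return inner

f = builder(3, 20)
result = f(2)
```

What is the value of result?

Step 1: builder(3, 20) captures a = 3, b = 20.
Step 2: f(2) computes 3 * 2 + 20 = 26.
Step 3: result = 26

The answer is 26.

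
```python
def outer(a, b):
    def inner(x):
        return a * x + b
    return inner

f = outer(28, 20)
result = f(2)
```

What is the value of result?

Step 1: outer(28, 20) captures a = 28, b = 20.
Step 2: f(2) computes 28 * 2 + 20 = 76.
Step 3: result = 76

The answer is 76.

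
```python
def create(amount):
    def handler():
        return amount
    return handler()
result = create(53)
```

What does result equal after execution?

Step 1: create(53) binds parameter amount = 53.
Step 2: handler() looks up amount in enclosing scope and finds the parameter amount = 53.
Step 3: result = 53

The answer is 53.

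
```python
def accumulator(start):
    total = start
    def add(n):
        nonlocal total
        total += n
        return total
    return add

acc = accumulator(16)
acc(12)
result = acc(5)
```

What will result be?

Step 1: accumulator(16) creates closure with total = 16.
Step 2: First acc(12): total = 16 + 12 = 28.
Step 3: Second acc(5): total = 28 + 5 = 33. result = 33

The answer is 33.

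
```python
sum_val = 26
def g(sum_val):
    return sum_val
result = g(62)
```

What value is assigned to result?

Step 1: Global sum_val = 26.
Step 2: g(62) takes parameter sum_val = 62, which shadows the global.
Step 3: result = 62

The answer is 62.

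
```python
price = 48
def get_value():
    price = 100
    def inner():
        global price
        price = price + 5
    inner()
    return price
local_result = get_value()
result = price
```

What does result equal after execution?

Step 1: Global price = 48. get_value() creates local price = 100.
Step 2: inner() declares global price and adds 5: global price = 48 + 5 = 53.
Step 3: get_value() returns its local price = 100 (unaffected by inner).
Step 4: result = global price = 53

The answer is 53.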